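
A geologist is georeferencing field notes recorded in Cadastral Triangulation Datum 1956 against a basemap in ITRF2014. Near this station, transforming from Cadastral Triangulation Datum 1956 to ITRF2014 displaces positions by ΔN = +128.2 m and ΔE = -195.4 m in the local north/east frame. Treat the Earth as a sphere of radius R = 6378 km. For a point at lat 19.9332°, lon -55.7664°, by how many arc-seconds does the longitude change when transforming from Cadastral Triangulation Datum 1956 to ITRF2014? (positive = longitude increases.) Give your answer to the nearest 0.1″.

At latitude 19.9332°, cos φ = 0.940091.
One radian of longitude at latitude φ spans R cos φ, so Δλ = ΔE / (R cos φ) = -195.4 / (6378000 × 0.940091) = -3.2589e-05 rad = -6.722″.

Δλ = -6.7″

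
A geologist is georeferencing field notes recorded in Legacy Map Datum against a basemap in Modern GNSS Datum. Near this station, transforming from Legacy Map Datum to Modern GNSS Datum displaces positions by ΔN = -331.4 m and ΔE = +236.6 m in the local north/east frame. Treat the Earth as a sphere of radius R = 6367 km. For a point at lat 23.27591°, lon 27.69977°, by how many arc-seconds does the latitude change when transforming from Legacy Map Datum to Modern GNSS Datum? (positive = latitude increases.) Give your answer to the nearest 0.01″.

On a sphere of radius R, 1 rad of latitude = R, so Δφ = ΔN / R = -331.4 / 6367000 = -5.2050e-05 rad = -10.736″.

Δφ = -10.74″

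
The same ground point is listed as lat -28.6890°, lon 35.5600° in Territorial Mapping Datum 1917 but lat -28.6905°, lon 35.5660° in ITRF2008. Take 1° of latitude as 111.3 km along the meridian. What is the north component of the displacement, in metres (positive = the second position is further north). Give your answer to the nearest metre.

Δφ = -28.6905° − -28.6890° = -0.0015°; Δλ = 35.5660° − 35.5600° = +0.0060°.
ΔN = Δφ × 111300 = -167.0 m; ΔE = Δλ × 111300 × cos(-28.6890°) = +0.0060 × 111300 × 0.877238 = 585.8 m.

ΔN = -167 m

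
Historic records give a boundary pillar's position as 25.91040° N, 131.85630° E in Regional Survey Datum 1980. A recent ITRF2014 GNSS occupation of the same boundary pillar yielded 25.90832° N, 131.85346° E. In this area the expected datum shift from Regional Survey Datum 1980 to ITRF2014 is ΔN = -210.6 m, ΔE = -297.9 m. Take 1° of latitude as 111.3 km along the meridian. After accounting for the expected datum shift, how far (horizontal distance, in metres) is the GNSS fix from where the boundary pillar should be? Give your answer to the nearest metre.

25 m

Observed coordinate differences: Δφ = -0.00208°, Δλ = -0.00284°.
Converting to metres (1° lat = 111300 m, cos φ = 0.899478): observed ΔN = -231.5 m, observed ΔE = -284.3 m.
Subtracting the expected shift leaves a residual of -231.5 − (-210.6) = -20.9 m north and -284.3 − (-297.9) = 13.6 m east.
Residual distance = √((-20.9)² + 13.6²) = 24.9 m.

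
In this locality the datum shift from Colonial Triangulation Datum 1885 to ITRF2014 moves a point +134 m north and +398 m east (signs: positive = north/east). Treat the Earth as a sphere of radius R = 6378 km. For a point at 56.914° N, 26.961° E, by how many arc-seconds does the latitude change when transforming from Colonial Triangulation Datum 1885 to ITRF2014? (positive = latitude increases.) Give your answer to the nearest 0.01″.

Δφ = 4.33″

On a sphere of radius R, 1 rad of latitude = R, so Δφ = ΔN / R = 134.0 / 6378000 = 2.1010e-05 rad = 4.334″.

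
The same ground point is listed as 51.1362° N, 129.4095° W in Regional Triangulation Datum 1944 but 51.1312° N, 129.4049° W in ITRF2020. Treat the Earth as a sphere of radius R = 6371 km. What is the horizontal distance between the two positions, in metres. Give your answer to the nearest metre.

642 m

Δφ = 51.1312° − 51.1362° = -0.0050°; Δλ = -129.4049° − -129.4095° = +0.0046°.
1° along a meridian = πR/180 = 111195 m.
ΔN = Δφ × 111195 = -556.0 m; ΔE = Δλ × 111195 × cos(51.1362°) = +0.0046 × 111195 × 0.627471 = 320.9 m.
Distance = √(ΔE² + ΔN²) = √(320.9² + (-556.0)²) = 642.0 m.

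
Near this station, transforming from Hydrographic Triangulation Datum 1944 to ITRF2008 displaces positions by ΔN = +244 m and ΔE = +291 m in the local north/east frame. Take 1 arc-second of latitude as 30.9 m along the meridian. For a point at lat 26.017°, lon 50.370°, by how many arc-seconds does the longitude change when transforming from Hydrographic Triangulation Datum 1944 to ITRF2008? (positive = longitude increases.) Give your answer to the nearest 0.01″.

At latitude 26.017°, cos φ = 0.898664.
1″ of longitude at this latitude = 30.90 × cos φ = 27.7687 m, so Δλ = 291.0 / 27.7687 = 10.479″.

Δλ = 10.48″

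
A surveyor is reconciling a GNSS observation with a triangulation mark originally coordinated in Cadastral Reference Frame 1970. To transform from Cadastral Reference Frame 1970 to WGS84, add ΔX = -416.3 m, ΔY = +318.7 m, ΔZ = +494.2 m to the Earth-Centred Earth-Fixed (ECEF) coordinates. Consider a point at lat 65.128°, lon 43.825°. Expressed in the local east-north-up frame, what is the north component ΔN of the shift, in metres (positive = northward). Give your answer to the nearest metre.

ΔN = 280 m

At φ = 65.128°, λ = 43.825°: sin φ = 0.907250, cos φ = 0.420592, sin λ = 0.692458, cos λ = 0.721458.
ΔN = −sin φ cos λ·ΔX − sin φ sin λ·ΔY + cos φ·ΔZ = −(0.907250)(0.721458)(-416.3) − (0.907250)(0.692458)(318.7) + (0.420592)(494.2) = 280.13 m.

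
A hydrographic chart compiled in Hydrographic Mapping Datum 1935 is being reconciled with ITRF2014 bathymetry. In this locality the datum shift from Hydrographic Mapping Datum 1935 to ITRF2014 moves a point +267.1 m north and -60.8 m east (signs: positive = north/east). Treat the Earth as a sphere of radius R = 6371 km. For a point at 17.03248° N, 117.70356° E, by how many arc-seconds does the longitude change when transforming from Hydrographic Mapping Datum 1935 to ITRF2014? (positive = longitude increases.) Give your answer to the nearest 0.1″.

At latitude 17.03248°, cos φ = 0.956139.
One radian of longitude at latitude φ spans R cos φ, so Δλ = ΔE / (R cos φ) = -60.8 / (6371000 × 0.956139) = -9.9810e-06 rad = -2.059″.

Δλ = -2.1″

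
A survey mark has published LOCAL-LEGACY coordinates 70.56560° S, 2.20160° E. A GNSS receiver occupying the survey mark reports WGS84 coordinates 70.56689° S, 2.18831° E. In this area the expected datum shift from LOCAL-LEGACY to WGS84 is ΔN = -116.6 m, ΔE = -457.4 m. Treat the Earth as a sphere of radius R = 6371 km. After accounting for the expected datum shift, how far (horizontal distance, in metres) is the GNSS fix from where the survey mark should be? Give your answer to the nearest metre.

44 m

Observed coordinate differences: Δφ = -0.00129°, Δλ = -0.01329°.
Converting to metres (1° lat = 111195 m, cos φ = 0.332727): observed ΔN = -143.4 m, observed ΔE = -491.7 m.
Subtracting the expected shift leaves a residual of -143.4 − (-116.6) = -26.8 m north and -491.7 − (-457.4) = -34.3 m east.
Residual distance = √((-26.8)² + (-34.3)²) = 43.6 m.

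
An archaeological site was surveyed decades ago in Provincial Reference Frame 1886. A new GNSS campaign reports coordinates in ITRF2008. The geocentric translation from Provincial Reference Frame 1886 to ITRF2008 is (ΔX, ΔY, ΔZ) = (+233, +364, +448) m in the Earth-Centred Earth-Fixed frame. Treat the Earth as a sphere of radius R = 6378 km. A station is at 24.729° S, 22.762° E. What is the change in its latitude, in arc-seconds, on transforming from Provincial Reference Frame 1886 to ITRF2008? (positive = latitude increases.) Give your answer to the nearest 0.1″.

Δφ = 18.0″

sin φ = -0.418327, cos φ = 0.908297, sin λ = 0.386904, cos λ = 0.922120.
North component: ΔN = −sin φ cos λ·ΔX − sin φ sin λ·ΔY + cos φ·ΔZ = −(-0.418327)(0.922120)(233) − (-0.418327)(0.386904)(364) + (0.908297)(448) = 555.71 m.
1° of latitude spans πR/180 = 111317 m, so Δφ = 555.71 / 111317 × 3600 = 17.972″.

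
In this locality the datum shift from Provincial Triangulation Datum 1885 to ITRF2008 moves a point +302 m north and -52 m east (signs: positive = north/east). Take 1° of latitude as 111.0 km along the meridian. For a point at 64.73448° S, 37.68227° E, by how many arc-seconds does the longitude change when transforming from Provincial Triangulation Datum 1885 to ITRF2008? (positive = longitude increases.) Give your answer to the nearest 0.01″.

At latitude -64.73448°, cos φ = 0.426814.
1° of longitude at this latitude = 111.0 × cos φ = 47.38 km, so Δλ = -52.0 / 47376.3 = -0.0010976° = -3.951″.

Δλ = -3.95″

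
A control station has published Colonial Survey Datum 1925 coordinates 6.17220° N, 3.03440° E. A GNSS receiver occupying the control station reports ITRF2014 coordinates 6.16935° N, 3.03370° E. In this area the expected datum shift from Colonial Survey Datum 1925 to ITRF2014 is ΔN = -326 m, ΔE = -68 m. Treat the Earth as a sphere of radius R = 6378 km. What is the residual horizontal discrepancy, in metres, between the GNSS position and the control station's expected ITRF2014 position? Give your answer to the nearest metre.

Observed coordinate differences: Δφ = -0.00285°, Δλ = -0.00070°.
Converting to metres (1° lat = 111317 m, cos φ = 0.994203): observed ΔN = -317.3 m, observed ΔE = -77.5 m.
Subtracting the expected shift leaves a residual of -317.3 − (-326) = 8.7 m north and -77.5 − (-68) = -9.5 m east.
Residual distance = √(8.7² + (-9.5)²) = 12.9 m.

13 m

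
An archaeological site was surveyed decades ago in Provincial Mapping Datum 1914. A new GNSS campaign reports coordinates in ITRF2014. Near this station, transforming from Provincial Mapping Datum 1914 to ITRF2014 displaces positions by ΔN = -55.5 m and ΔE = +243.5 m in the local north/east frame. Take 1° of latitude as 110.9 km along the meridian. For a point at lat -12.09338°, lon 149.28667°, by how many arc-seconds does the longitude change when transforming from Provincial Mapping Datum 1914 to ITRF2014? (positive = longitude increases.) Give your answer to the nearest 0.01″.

At latitude -12.09338°, cos φ = 0.977807.
1° of longitude at this latitude = 110.9 × cos φ = 108.44 km, so Δλ = 243.5 / 108438.8 = 0.0022455° = 8.084″.

Δλ = 8.08″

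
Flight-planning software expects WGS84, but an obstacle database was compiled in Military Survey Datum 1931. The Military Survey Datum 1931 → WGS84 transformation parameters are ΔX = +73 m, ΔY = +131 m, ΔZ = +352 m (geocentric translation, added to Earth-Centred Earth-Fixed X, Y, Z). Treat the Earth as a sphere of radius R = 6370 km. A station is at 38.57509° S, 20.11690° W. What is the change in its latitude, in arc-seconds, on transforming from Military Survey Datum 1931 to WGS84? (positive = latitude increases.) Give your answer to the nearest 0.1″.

Δφ = 9.4″

sin φ = -0.623540, cos φ = 0.781792, sin λ = -0.343937, cos λ = 0.938993.
North component: ΔN = −sin φ cos λ·ΔX − sin φ sin λ·ΔY + cos φ·ΔZ = −(-0.623540)(0.938993)(73) − (-0.623540)(-0.343937)(131) + (0.781792)(352) = 289.84 m.
1° of latitude spans πR/180 = 111177 m, so Δφ = 289.84 / 111177 × 3600 = 9.385″.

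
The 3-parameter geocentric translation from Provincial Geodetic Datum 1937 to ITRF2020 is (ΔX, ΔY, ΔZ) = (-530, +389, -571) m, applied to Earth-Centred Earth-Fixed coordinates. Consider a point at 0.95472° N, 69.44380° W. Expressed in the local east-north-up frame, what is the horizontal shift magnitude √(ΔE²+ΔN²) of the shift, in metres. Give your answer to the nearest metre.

At φ = 0.95472°, λ = -69.44380°: sin φ = 0.016662, cos φ = 0.999861, sin λ = -0.936328, cos λ = 0.351126.
ΔE = −sin λ·ΔX + cos λ·ΔY = −(-0.936328)·(-530) + (0.351126)·(389) = -359.67 m.
ΔN = −sin φ cos λ·ΔX − sin φ sin λ·ΔY + cos φ·ΔZ = −(0.016662)(0.351126)(-530) − (0.016662)(-0.936328)(389) + (0.999861)(-571) = -561.75 m.
Horizontal magnitude = √(ΔE² + ΔN²) = √((-359.67)² + (-561.75)²) = 667.03 m.

667 m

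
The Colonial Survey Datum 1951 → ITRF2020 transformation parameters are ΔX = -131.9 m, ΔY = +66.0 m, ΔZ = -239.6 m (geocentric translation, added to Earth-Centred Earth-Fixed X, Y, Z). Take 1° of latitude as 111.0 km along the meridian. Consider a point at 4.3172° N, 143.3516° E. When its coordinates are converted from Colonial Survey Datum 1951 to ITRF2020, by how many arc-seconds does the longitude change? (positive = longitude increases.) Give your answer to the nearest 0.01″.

sin φ = 0.075278, cos φ = 0.997163, sin λ = 0.596903, cos λ = -0.802314.
East component: ΔE = −sin λ·ΔX + cos λ·ΔY = −(0.596903)(-131.9) + (-0.802314)(66.0) = 25.78 m.
1° of latitude spans 111000 m; at latitude φ, 1° of longitude spans that × cos φ = 110685.0 m, so Δλ = 25.78 / 110685.0 × 3600 = 0.838″.

Δλ = 0.84″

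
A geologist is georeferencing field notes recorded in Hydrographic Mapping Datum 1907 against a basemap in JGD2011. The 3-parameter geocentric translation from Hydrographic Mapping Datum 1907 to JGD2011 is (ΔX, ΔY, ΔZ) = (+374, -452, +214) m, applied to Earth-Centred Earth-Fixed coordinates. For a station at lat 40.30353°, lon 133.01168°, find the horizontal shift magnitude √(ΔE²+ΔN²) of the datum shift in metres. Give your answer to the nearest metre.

The local east axis at (φ, λ) is (−sin λ, cos λ, 0), so ΔE = −sin(133.01168°)·374 + cos(133.01168°)·(-452) = 34.86 m.
The local north axis is (−sin φ cos λ, −sin φ sin λ, cos φ), giving ΔN = 165.023 + 213.785 + 163.202 = 542.01 m.
Horizontal magnitude = √(ΔE² + ΔN²) = √(34.86² + 542.01²) = 543.13 m.

543 m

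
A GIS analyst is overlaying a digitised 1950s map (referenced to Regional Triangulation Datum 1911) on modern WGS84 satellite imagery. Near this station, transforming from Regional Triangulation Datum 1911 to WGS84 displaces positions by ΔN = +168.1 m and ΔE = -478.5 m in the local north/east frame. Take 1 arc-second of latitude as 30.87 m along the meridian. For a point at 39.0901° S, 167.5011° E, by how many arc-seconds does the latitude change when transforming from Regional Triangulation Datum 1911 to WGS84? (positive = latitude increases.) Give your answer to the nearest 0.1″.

Δφ = 5.4″

1″ of latitude = 30.87 m, so Δφ = 168.1 / 30.87 = 5.445″.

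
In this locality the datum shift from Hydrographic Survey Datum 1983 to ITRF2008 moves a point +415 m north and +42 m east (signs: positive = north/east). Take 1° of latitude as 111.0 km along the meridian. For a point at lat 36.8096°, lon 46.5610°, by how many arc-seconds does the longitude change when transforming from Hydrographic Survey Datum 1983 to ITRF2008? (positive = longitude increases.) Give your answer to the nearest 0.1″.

Δλ = 1.7″

At latitude 36.8096°, cos φ = 0.800631.
1° of longitude at this latitude = 111.0 × cos φ = 88.87 km, so Δλ = 42.0 / 88870.0 = 0.0004726° = 1.701″.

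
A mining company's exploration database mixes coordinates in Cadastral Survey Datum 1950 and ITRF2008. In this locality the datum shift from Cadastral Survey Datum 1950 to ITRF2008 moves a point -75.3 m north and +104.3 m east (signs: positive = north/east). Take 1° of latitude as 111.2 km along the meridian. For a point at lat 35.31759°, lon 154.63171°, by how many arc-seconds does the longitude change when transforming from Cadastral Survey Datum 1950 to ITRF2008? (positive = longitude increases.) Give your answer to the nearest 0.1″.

Δλ = 4.1″

At latitude 35.31759°, cos φ = 0.815960.
1° of longitude at this latitude = 111.2 × cos φ = 90.73 km, so Δλ = 104.3 / 90734.8 = 0.0011495° = 4.138″.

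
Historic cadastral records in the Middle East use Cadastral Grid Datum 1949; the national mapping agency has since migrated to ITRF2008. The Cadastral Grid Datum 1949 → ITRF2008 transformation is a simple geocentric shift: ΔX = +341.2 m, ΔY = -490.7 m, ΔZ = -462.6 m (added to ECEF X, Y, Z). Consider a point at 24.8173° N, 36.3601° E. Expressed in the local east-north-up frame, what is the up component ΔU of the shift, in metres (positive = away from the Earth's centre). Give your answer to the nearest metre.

The local up (radial) axis is (cos φ cos λ, cos φ sin λ, sin φ), giving ΔU = 249.396 − 264.050 − 194.165 = -208.82 m.

ΔU = -209 m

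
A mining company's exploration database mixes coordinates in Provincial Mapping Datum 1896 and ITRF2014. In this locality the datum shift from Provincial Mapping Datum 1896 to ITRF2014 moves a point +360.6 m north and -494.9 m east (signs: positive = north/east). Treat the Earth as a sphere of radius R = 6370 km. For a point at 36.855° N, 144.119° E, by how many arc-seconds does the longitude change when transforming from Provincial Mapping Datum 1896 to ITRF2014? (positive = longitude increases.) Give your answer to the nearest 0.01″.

Δλ = -20.03″

At latitude 36.855°, cos φ = 0.800156.
One radian of longitude at latitude φ spans R cos φ, so Δλ = ΔE / (R cos φ) = -494.9 / (6370000 × 0.800156) = -9.7096e-05 rad = -20.028″.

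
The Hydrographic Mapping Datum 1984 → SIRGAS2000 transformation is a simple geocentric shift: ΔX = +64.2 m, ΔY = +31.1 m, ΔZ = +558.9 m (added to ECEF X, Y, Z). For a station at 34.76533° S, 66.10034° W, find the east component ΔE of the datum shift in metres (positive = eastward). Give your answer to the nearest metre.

The local east axis at (φ, λ) is (−sin λ, cos λ, 0), so ΔE = −sin(-66.10034°)·64.2 + cos(-66.10034°)·31.1 = 71.29 m.

ΔE = 71 m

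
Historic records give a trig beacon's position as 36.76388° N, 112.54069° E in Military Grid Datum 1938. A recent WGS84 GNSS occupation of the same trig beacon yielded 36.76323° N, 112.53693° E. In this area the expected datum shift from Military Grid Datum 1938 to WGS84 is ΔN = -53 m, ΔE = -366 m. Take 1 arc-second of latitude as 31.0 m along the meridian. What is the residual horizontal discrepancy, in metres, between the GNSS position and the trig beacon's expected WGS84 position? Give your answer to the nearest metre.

36 m

Observed coordinate differences: Δφ = -0.00065°, Δλ = -0.00376°.
Converting to metres (1° lat = 111600 m, cos φ = 0.801109): observed ΔN = -72.5 m, observed ΔE = -336.2 m.
Subtracting the expected shift leaves a residual of -72.5 − (-53) = -19.5 m north and -336.2 − (-366) = 29.8 m east.
Residual distance = √((-19.5)² + 29.8²) = 35.7 m.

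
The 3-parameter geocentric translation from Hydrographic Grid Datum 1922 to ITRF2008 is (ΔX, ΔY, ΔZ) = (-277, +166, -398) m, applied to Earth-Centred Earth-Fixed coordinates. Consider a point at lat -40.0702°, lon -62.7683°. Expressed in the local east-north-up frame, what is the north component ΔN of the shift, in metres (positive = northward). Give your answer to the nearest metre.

The local north axis is (−sin φ cos λ, −sin φ sin λ, cos φ), giving ΔN = -81.594 − 95.015 − 304.572 = -481.18 m.

ΔN = -481 m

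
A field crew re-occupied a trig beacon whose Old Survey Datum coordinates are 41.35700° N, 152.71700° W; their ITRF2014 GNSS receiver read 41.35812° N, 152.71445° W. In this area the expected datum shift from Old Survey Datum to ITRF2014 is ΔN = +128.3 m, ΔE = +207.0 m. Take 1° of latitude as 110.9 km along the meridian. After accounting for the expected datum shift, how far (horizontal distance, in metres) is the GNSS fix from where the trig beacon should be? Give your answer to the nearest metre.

7 m

Observed coordinate differences: Δφ = +0.00112°, Δλ = +0.00255°.
Converting to metres (1° lat = 110900 m, cos φ = 0.750607): observed ΔN = 124.2 m, observed ΔE = 212.3 m.
Subtracting the expected shift leaves a residual of 124.2 − (128.3) = -4.1 m north and 212.3 − (207.0) = 5.3 m east.
Residual distance = √((-4.1)² + 5.3²) = 6.7 m.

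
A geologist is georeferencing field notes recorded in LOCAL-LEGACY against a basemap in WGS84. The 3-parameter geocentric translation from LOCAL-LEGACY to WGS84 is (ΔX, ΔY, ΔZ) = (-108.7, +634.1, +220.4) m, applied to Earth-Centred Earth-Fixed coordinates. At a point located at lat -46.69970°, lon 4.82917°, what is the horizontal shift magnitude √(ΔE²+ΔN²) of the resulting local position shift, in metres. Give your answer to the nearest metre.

651 m

The local east axis at (φ, λ) is (−sin λ, cos λ, 0), so ΔE = −sin(4.82917°)·(-108.7) + cos(4.82917°)·634.1 = 641.00 m.
The local north axis is (−sin φ cos λ, −sin φ sin λ, cos φ), giving ΔN = -78.828 + 38.850 + 151.155 = 111.18 m.
Horizontal magnitude = √(ΔE² + ΔN²) = √(641.00² + 111.18²) = 650.57 m.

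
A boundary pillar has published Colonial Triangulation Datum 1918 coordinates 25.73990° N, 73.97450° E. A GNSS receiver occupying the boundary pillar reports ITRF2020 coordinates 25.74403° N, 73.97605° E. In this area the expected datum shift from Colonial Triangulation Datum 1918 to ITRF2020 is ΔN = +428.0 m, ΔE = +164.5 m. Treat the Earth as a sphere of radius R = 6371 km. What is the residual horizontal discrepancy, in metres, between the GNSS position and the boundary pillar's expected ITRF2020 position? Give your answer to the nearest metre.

Observed coordinate differences: Δφ = +0.00413°, Δλ = +0.00155°.
Converting to metres (1° lat = 111195 m, cos φ = 0.900775): observed ΔN = 459.2 m, observed ΔE = 155.3 m.
Subtracting the expected shift leaves a residual of 459.2 − (428.0) = 31.2 m north and 155.3 − (164.5) = -9.2 m east.
Residual distance = √(31.2² + (-9.2)²) = 32.6 m.

33 m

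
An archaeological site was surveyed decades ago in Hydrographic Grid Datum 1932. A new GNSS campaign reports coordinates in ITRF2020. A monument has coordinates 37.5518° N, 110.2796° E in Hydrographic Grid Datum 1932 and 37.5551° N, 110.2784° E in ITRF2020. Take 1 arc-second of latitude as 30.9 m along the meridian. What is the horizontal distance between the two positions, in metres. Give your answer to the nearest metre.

382 m

Δφ = 37.5551° − 37.5518° = +0.0033°; Δλ = 110.2784° − 110.2796° = -0.0012°.
1° of latitude = 3600 × 30.90 = 111240 m.
ΔN = Δφ × 111240 = 367.1 m; ΔE = Δλ × 111240 × cos(37.5518°) = -0.0012 × 111240 × 0.792803 = -105.8 m.
Distance = √(ΔE² + ΔN²) = √((-105.8)² + 367.1²) = 382.0 m.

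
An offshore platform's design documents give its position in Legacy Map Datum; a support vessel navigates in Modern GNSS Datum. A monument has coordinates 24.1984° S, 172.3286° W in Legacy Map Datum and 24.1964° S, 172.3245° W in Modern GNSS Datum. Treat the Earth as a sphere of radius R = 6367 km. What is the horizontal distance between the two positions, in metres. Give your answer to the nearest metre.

471 m

Δφ = -24.1964° − -24.1984° = +0.0020°; Δλ = -172.3245° − -172.3286° = +0.0041°.
1° along a meridian = πR/180 = 111125 m.
ΔN = Δφ × 111125 = 222.3 m; ΔE = Δλ × 111125 × cos(-24.1984°) = +0.0041 × 111125 × 0.912132 = 415.6 m.
Distance = √(ΔE² + ΔN²) = √(415.6² + 222.3²) = 471.3 m.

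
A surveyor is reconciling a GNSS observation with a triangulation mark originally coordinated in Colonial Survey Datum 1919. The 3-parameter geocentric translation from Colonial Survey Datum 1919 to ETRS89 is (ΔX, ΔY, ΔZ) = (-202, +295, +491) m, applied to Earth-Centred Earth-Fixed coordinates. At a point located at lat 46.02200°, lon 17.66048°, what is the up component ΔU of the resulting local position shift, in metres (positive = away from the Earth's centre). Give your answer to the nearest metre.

At φ = 46.02200°, λ = 17.66048°: sin φ = 0.719606, cos φ = 0.694382, sin λ = 0.303376, cos λ = 0.952871.
ΔU = cos φ cos λ·ΔX + cos φ sin λ·ΔY + sin φ·ΔZ = (0.694382)(0.952871)(-202) + (0.694382)(0.303376)(295) + (0.719606)(491) = 281.82 m.

ΔU = 282 m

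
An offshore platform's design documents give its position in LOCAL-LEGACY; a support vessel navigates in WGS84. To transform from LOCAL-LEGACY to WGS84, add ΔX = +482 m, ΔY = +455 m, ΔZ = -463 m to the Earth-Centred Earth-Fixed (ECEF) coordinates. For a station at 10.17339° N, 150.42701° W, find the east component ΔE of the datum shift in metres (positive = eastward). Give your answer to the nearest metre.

The local east axis at (φ, λ) is (−sin λ, cos λ, 0), so ΔE = −sin(-150.42701°)·482 + cos(-150.42701°)·455 = -157.84 m.

ΔE = -158 m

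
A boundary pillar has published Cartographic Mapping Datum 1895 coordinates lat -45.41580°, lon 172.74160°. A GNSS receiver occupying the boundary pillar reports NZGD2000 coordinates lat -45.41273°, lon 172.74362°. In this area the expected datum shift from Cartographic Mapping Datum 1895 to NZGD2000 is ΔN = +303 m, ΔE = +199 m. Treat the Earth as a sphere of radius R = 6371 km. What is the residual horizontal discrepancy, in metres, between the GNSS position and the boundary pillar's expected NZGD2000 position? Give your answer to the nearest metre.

56 m

Observed coordinate differences: Δφ = +0.00307°, Δλ = +0.00202°.
Converting to metres (1° lat = 111195 m, cos φ = 0.701957): observed ΔN = 341.4 m, observed ΔE = 157.7 m.
Subtracting the expected shift leaves a residual of 341.4 − (303) = 38.4 m north and 157.7 − (199) = -41.3 m east.
Residual distance = √(38.4² + (-41.3)²) = 56.4 m.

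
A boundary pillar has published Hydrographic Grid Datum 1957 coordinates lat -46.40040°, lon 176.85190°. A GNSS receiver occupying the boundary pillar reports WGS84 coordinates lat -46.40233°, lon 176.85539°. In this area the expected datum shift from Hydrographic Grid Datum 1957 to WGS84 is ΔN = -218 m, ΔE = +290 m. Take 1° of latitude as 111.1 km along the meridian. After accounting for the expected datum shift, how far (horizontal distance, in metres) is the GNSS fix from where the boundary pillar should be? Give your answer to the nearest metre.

23 m

Observed coordinate differences: Δφ = -0.00193°, Δλ = +0.00349°.
Converting to metres (1° lat = 111100 m, cos φ = 0.689614): observed ΔN = -214.4 m, observed ΔE = 267.4 m.
Subtracting the expected shift leaves a residual of -214.4 − (-218) = 3.6 m north and 267.4 − (290) = -22.6 m east.
Residual distance = √(3.6² + (-22.6)²) = 22.9 m.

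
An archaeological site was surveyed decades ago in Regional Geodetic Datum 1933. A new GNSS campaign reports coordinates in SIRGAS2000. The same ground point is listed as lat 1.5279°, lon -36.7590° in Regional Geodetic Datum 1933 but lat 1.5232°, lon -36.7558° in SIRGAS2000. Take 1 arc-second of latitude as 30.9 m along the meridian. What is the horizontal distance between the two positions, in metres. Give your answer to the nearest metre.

Δφ = 1.5232° − 1.5279° = -0.0047°; Δλ = -36.7558° − -36.7590° = +0.0032°.
1° of latitude = 3600 × 30.90 = 111240 m.
ΔN = Δφ × 111240 = -522.8 m; ΔE = Δλ × 111240 × cos(1.5279°) = +0.0032 × 111240 × 0.999644 = 355.8 m.
Distance = √(ΔE² + ΔN²) = √(355.8² + (-522.8)²) = 632.4 m.

632 m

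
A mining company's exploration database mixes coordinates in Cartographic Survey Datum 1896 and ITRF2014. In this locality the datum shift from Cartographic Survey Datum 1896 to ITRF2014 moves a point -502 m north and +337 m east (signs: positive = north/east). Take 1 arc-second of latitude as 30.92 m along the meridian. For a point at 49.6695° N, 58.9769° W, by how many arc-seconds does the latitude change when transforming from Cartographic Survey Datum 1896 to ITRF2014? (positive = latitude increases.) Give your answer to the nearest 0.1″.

Δφ = -16.2″

1″ of latitude = 30.92 m, so Δφ = -502.0 / 30.92 = -16.235″.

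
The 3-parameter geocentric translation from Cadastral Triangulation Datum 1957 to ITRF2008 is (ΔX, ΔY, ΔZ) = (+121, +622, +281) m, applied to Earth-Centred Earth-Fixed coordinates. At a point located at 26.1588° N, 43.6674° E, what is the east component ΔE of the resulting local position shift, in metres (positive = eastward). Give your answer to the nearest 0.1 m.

ΔE = 366.4 m

At φ = 26.1588°, λ = 43.6674°: sin φ = 0.440861, cos φ = 0.897576, sin λ = 0.690471, cos λ = 0.723360.
ΔE = −sin λ·ΔX + cos λ·ΔY = −(0.690471)·(121) + (0.723360)·(622) = 366.38 m.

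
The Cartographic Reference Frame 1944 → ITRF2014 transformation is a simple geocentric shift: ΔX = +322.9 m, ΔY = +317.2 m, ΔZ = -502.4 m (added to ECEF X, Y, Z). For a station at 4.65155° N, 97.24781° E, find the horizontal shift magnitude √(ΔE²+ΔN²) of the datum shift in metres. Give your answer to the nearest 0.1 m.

635.1 m

At φ = 4.65155°, λ = 97.24781°: sin φ = 0.081096, cos φ = 0.996706, sin λ = 0.992010, cos λ = -0.126161.
ΔE = −sin λ·ΔX + cos λ·ΔY = −(0.992010)·(322.9) + (-0.126161)·(317.2) = -360.34 m.
ΔN = −sin φ cos λ·ΔX − sin φ sin λ·ΔY + cos φ·ΔZ = −(0.081096)(-0.126161)(322.9) − (0.081096)(0.992010)(317.2) + (0.996706)(-502.4) = -522.96 m.
Horizontal magnitude = √(ΔE² + ΔN²) = √((-360.34)² + (-522.96)²) = 635.08 m.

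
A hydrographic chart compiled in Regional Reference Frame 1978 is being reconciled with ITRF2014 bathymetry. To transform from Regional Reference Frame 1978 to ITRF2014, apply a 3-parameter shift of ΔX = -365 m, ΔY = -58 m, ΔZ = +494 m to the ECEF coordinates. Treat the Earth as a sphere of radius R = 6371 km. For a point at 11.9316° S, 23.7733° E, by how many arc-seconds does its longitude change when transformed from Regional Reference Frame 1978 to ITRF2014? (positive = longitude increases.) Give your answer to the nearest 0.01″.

Δλ = 3.11″

sin φ = -0.206744, cos φ = 0.978395, sin λ = 0.403119, cos λ = 0.915148.
East component: ΔE = −sin λ·ΔX + cos λ·ΔY = −(0.403119)(-365) + (0.915148)(-58) = 94.06 m.
1° of latitude spans πR/180 = 111195 m; at latitude φ, 1° of longitude spans that × cos φ = 108792.6 m, so Δλ = 94.06 / 108792.6 × 3600 = 3.112″.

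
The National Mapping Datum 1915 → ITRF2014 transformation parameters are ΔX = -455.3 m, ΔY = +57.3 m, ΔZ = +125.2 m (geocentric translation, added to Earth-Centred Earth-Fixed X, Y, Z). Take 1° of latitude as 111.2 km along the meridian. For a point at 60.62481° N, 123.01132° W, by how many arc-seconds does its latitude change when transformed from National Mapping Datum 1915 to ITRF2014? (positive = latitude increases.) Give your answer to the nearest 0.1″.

Δφ = -3.7″

sin φ = 0.871426, cos φ = 0.490526, sin λ = -0.838563, cos λ = -0.544805.
North component: ΔN = −sin φ cos λ·ΔX − sin φ sin λ·ΔY + cos φ·ΔZ = −(0.871426)(-0.544805)(-455.3) − (0.871426)(-0.838563)(57.3) + (0.490526)(125.2) = -112.87 m.
1° of latitude spans 111200 m, so Δφ = -112.87 / 111200 × 3600 = -3.654″.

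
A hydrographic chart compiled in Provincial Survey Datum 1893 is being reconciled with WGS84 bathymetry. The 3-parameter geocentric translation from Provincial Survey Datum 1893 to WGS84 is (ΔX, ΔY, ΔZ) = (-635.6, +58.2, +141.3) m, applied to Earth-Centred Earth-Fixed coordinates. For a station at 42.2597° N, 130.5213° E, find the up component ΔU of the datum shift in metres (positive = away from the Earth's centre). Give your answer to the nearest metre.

ΔU = 433 m

At φ = 42.2597°, λ = 130.5213°: sin φ = 0.672492, cos φ = 0.740104, sin λ = 0.760164, cos λ = -0.649731.
ΔU = cos φ cos λ·ΔX + cos φ sin λ·ΔY + sin φ·ΔZ = (0.740104)(-0.649731)(-635.6) + (0.740104)(0.760164)(58.2) + (0.672492)(141.3) = 433.41 m.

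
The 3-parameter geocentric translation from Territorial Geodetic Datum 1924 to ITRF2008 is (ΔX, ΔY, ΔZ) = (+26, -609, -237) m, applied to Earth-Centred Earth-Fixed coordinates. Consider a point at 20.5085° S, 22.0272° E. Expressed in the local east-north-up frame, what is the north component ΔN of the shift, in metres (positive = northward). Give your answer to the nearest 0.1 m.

At φ = -20.5085°, λ = 22.0272°: sin φ = -0.350346, cos φ = 0.936620, sin λ = 0.375047, cos λ = 0.927006.
ΔN = −sin φ cos λ·ΔX − sin φ sin λ·ΔY + cos φ·ΔZ = −(-0.350346)(0.927006)(26) − (-0.350346)(0.375047)(-609) + (0.936620)(-237) = -293.56 m.

ΔN = -293.6 m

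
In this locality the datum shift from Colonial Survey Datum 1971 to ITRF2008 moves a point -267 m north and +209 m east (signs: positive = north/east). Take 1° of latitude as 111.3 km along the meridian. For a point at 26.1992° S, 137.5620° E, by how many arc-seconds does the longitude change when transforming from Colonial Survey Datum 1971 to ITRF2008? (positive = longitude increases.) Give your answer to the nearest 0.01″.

At latitude -26.1992°, cos φ = 0.897265.
1° of longitude at this latitude = 111.3 × cos φ = 99.87 km, so Δλ = 209.0 / 99865.5 = 0.0020928° = 7.534″.

Δλ = 7.53″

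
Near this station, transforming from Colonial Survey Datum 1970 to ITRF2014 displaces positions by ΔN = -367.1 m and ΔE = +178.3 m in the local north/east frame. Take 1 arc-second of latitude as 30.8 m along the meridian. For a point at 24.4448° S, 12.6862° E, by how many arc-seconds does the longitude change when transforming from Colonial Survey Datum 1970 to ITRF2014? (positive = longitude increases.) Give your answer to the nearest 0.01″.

At latitude -24.4448°, cos φ = 0.910360.
1″ of longitude at this latitude = 30.80 × cos φ = 28.0391 m, so Δλ = 178.3 / 28.0391 = 6.359″.

Δλ = 6.36″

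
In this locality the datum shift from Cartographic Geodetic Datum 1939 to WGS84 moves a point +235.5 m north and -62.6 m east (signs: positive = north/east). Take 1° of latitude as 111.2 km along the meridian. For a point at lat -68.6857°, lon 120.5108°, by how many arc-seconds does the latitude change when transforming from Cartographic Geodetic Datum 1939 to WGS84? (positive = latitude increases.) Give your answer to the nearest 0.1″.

1° of latitude = 111.2 km, so Δφ = 235.5 / 111200 = 0.0021178° = 7.624″.

Δφ = 7.6″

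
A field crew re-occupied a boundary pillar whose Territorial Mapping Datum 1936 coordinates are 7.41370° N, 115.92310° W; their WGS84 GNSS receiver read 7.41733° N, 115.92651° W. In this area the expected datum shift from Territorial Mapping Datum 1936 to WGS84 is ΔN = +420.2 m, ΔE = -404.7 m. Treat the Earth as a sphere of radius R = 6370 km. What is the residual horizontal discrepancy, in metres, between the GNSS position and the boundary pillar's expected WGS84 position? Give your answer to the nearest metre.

33 m

Observed coordinate differences: Δφ = +0.00363°, Δλ = -0.00341°.
Converting to metres (1° lat = 111177 m, cos φ = 0.991640): observed ΔN = 403.6 m, observed ΔE = -375.9 m.
Subtracting the expected shift leaves a residual of 403.6 − (420.2) = -16.6 m north and -375.9 − (-404.7) = 28.8 m east.
Residual distance = √((-16.6)² + 28.8²) = 33.2 m.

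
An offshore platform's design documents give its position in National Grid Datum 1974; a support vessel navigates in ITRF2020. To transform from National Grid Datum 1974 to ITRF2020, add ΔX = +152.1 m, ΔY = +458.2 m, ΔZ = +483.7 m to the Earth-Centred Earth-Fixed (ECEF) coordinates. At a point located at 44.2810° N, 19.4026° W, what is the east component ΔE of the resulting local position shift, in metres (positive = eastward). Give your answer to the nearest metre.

At φ = 44.2810°, λ = -19.4026°: sin φ = 0.698178, cos φ = 0.715924, sin λ = -0.332204, cos λ = 0.943208.
ΔE = −sin λ·ΔX + cos λ·ΔY = −(-0.332204)·(152.1) + (0.943208)·(458.2) = 482.71 m.

ΔE = 483 m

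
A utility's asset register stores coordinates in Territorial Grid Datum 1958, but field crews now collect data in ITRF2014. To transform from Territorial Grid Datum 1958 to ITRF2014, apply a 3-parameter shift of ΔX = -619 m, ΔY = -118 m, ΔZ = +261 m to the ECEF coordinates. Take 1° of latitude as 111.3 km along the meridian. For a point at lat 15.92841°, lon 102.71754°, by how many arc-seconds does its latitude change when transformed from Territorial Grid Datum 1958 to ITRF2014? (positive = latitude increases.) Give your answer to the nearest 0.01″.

sin φ = 0.274436, cos φ = 0.961605, sin λ = 0.975467, cos λ = -0.220145.
North component: ΔN = −sin φ cos λ·ΔX − sin φ sin λ·ΔY + cos φ·ΔZ = −(0.274436)(-0.220145)(-619) − (0.274436)(0.975467)(-118) + (0.961605)(261) = 245.17 m.
1° of latitude spans 111300 m, so Δφ = 245.17 / 111300 × 3600 = 7.930″.

Δφ = 7.93″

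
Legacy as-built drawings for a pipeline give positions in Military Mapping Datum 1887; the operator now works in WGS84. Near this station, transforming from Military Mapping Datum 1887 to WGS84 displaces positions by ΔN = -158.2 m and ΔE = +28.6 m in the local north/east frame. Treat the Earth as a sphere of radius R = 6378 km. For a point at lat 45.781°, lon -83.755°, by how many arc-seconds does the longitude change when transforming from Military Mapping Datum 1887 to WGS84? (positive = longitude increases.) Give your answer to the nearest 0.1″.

Δλ = 1.3″

At latitude 45.781°, cos φ = 0.697403.
One radian of longitude at latitude φ spans R cos φ, so Δλ = ΔE / (R cos φ) = 28.6 / (6378000 × 0.697403) = 6.4298e-06 rad = 1.326″.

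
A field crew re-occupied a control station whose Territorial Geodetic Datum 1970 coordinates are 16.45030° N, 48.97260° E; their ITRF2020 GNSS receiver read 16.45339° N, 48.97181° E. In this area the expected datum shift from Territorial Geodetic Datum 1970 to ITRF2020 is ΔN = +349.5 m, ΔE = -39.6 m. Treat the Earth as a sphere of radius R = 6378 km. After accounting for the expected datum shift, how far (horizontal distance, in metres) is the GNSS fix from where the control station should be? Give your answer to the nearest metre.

45 m

Observed coordinate differences: Δφ = +0.00309°, Δλ = -0.00079°.
Converting to metres (1° lat = 111317 m, cos φ = 0.959066): observed ΔN = 344.0 m, observed ΔE = -84.3 m.
Subtracting the expected shift leaves a residual of 344.0 − (349.5) = -5.5 m north and -84.3 − (-39.6) = -44.7 m east.
Residual distance = √((-5.5)² + (-44.7)²) = 45.1 m.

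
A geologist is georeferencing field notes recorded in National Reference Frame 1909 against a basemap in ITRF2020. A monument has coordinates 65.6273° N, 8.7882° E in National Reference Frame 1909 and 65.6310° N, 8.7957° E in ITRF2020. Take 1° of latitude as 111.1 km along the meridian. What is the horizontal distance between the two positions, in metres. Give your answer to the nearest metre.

536 m

Δφ = 65.6310° − 65.6273° = +0.0037°; Δλ = 8.7957° − 8.7882° = +0.0075°.
ΔN = Δφ × 111100 = 411.1 m; ΔE = Δλ × 111100 × cos(65.6273°) = +0.0075 × 111100 × 0.412670 = 343.9 m.
Distance = √(ΔE² + ΔN²) = √(343.9² + 411.1²) = 535.9 m.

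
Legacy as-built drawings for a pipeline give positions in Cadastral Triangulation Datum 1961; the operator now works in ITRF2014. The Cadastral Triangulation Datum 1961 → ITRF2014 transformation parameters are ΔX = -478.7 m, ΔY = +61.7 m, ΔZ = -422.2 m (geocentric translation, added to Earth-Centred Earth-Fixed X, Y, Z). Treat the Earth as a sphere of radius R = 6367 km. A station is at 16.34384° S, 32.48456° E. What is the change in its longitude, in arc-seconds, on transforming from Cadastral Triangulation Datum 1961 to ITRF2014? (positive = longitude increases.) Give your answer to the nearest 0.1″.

Δλ = 10.4″

sin φ = -0.281401, cos φ = 0.959590, sin λ = 0.537072, cos λ = 0.843536.
East component: ΔE = −sin λ·ΔX + cos λ·ΔY = −(0.537072)(-478.7) + (0.843536)(61.7) = 309.14 m.
1° of latitude spans πR/180 = 111125 m; at latitude φ, 1° of longitude spans that × cos φ = 106634.6 m, so Δλ = 309.14 / 106634.6 × 3600 = 10.437″.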